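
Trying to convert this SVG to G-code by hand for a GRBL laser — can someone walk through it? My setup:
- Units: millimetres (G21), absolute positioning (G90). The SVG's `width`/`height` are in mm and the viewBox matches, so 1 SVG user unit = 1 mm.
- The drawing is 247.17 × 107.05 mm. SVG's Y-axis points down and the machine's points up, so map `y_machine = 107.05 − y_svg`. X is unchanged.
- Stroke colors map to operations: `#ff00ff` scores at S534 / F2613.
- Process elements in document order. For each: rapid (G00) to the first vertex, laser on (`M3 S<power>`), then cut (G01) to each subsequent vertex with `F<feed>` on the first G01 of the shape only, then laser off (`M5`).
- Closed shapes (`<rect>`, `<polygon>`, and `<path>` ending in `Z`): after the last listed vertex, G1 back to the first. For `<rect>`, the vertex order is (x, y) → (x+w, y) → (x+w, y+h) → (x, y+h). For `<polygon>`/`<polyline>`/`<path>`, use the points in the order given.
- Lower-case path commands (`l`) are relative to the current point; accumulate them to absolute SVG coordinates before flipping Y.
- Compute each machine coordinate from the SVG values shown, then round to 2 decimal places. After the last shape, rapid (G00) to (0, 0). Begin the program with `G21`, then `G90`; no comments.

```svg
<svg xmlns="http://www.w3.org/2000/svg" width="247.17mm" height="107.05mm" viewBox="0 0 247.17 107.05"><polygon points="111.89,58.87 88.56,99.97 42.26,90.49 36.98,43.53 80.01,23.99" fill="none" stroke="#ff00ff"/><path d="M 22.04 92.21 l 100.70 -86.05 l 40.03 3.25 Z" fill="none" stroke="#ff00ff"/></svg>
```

G21
G90
G00 X111.89 Y48.18
M3 S534
G01 X88.56 Y7.08 F2613
G01 X42.26 Y16.56
G01 X36.98 Y63.52
G01 X80.01 Y83.06
G01 X111.89 Y48.18
M5
G00 X22.04 Y14.84
M3 S534
G01 X122.74 Y100.89 F2613
G01 X162.77 Y97.64
G01 X22.04 Y14.84
M5
G00 X0.00 Y0.00

1 u = 1 mm; y_m = 107.05 − y.

[1] `<polygon>` regular polygon, #ff00ff→score S534 F2613: (111.89,48.18) → (88.56,7.08) → (42.26,16.56) → (36.98,63.52) → (80.01,83.06) → (111.89,48.18) (closed)

[2] `<path>` closed polygon, #ff00ff→score S534 F2613: (22.04,14.84) → (122.74,100.89) → (162.77,97.64) → (22.04,14.84) (closed)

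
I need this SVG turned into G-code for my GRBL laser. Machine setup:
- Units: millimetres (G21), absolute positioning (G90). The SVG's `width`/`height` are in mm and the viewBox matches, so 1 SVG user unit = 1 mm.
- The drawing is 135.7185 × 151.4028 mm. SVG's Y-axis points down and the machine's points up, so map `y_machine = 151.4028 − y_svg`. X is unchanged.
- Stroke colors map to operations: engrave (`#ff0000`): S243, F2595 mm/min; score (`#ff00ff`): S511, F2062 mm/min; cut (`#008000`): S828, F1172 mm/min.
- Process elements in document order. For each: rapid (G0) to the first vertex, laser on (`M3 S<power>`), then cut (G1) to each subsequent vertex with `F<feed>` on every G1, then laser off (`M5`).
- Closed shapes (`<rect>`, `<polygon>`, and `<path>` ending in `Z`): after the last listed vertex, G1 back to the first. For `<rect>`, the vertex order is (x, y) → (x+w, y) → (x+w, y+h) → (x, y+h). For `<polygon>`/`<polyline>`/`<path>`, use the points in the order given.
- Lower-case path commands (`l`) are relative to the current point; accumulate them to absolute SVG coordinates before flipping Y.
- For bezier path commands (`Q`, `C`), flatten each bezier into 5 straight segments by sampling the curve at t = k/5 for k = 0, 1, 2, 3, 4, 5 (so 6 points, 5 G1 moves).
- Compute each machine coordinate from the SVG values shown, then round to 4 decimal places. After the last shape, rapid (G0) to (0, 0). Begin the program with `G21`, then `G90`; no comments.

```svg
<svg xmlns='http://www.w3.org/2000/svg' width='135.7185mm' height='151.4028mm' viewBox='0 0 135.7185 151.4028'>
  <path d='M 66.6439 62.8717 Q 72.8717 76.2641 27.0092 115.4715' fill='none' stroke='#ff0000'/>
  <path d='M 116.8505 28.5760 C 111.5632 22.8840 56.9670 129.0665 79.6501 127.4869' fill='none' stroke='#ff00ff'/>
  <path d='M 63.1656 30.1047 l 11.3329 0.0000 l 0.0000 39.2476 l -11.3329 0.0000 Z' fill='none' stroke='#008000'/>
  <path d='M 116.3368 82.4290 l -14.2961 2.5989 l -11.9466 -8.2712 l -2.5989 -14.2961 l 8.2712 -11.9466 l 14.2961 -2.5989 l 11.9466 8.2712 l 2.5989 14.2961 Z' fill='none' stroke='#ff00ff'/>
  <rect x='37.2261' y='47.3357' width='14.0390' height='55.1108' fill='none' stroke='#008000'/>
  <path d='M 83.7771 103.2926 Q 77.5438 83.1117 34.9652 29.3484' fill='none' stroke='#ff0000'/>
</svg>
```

Since the viewBox matches the mm dimensions, user units are millimetres directly. The only transform is the Y-flip y_m = 151.4028 − y_svg.

Shape 1 is a quadratic bezier drawn with `<path>`. Its stroke #ff0000 means engrave at S243, F2595. After flipping Y the toolpath is (66.6439,88.5311) → (67.0514,82.1415) → (63.2917,73.6868) → (55.3648,63.1668) → (43.2706,50.5817) → (27.0092,35.9313).

Shape 2 is a cubic bezier drawn with `<path>`. Its stroke #ff00ff means score at S511, F2062. After flipping Y the toolpath is (116.8505,122.8268) → (108.7738,114.5742) → (94.9391,90.0142) → (81.4228,59.6894) → (74.3011,34.1425) → (79.6501,23.9159).

Shape 3 is a rectangle drawn with `<path>`. Its stroke #008000 means cut at S828, F1172. After flipping Y the toolpath is (63.1656,121.2981) → (74.4985,121.2981) → (74.4985,82.0505) → (63.1656,82.0505) → (63.1656,121.2981), returning to the start.

Shape 4 is a regular polygon drawn with `<path>`. Its stroke #ff00ff means score at S511, F2062. After flipping Y the toolpath is (116.3368,68.9738) → (102.0407,66.3749) → (90.0941,74.6461) → (87.4952,88.9422) → (95.7664,100.8888) → (110.0625,103.4877) → (122.0091,95.2165) → (124.6080,80.9204) → (116.3368,68.9738), returning to the start.

Shape 5 is a rectangle drawn with `<rect>`. Its stroke #008000 means cut at S828, F1172. After flipping Y the toolpath is (37.2261,104.0671) → (51.2651,104.0671) → (51.2651,48.9563) → (37.2261,48.9563) → (37.2261,104.0671), returning to the start.

Shape 6 is a quadratic bezier drawn with `<path>`. Its stroke #ff0000 means engrave at S243, F2595. After flipping Y the toolpath is (83.7771,48.1102) → (79.8300,57.5259) → (72.9752,69.6281) → (63.2128,84.4169) → (50.5428,101.8924) → (34.9652,122.0544).

G21
G90
G0 X66.6439 Y88.5311
M3 S243
G1 X67.0514 Y82.1415 F2595
G1 X63.2917 Y73.6868 F2595
G1 X55.3648 Y63.1668 F2595
G1 X43.2706 Y50.5817 F2595
G1 X27.0092 Y35.9313 F2595
M5
G0 X116.8505 Y122.8268
M3 S511
G1 X108.7738 Y114.5742 F2062
G1 X94.9391 Y90.0142 F2062
G1 X81.4228 Y59.6894 F2062
G1 X74.3011 Y34.1425 F2062
G1 X79.6501 Y23.9159 F2062
M5
G0 X63.1656 Y121.2981
M3 S828
G1 X74.4985 Y121.2981 F1172
G1 X74.4985 Y82.0505 F1172
G1 X63.1656 Y82.0505 F1172
G1 X63.1656 Y121.2981 F1172
M5
G0 X116.3368 Y68.9738
M3 S511
G1 X102.0407 Y66.3749 F2062
G1 X90.0941 Y74.6461 F2062
G1 X87.4952 Y88.9422 F2062
G1 X95.7664 Y100.8888 F2062
G1 X110.0625 Y103.4877 F2062
G1 X122.0091 Y95.2165 F2062
G1 X124.6080 Y80.9204 F2062
G1 X116.3368 Y68.9738 F2062
M5
G0 X37.2261 Y104.0671
M3 S828
G1 X51.2651 Y104.0671 F1172
G1 X51.2651 Y48.9563 F1172
G1 X37.2261 Y48.9563 F1172
G1 X37.2261 Y104.0671 F1172
M5
G0 X83.7771 Y48.1102
M3 S243
G1 X79.8300 Y57.5259 F2595
G1 X72.9752 Y69.6281 F2595
G1 X63.2128 Y84.4169 F2595
G1 X50.5428 Y101.8924 F2595
G1 X34.9652 Y122.0544 F2595
M5
G0 X0.0000 Y0.0000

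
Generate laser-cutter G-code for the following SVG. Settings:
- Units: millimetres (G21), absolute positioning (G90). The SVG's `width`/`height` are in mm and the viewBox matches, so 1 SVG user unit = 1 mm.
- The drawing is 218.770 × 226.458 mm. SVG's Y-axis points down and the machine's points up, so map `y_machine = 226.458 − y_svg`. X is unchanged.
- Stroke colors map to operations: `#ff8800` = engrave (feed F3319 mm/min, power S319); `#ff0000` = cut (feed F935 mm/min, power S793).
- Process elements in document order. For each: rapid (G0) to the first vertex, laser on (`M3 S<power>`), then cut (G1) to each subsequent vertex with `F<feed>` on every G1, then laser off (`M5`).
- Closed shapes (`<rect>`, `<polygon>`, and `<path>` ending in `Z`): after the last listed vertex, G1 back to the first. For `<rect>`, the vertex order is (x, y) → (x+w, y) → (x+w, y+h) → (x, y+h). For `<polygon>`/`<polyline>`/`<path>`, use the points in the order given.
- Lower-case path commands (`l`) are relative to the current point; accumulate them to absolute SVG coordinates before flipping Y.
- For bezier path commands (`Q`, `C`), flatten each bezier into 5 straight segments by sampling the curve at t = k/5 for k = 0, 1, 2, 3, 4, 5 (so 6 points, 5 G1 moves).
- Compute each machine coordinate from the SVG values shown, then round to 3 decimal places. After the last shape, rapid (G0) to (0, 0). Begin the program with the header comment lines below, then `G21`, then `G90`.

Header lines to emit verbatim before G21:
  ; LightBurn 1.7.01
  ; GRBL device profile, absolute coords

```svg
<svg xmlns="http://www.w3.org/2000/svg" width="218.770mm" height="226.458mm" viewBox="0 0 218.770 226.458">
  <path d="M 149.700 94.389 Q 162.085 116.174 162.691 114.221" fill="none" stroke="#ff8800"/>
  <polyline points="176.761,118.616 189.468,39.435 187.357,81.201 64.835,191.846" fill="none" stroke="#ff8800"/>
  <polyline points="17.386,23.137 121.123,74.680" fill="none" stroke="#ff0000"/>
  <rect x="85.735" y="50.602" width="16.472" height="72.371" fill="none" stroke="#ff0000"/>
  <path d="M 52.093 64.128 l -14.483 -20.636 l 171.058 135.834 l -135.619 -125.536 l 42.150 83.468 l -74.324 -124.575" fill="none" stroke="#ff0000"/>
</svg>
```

; LightBurn 1.7.01
; GRBL device profile, absolute coords
G21
G90
G0 X149.700 Y132.069
M3 S319
G1 X154.183 Y124.305 F3319
G1 X157.723 Y118.439 F3319
G1 X160.322 Y114.473 F3319
G1 X161.977 Y112.405 F3319
G1 X162.691 Y112.237 F3319
M5
G0 X176.761 Y107.842
M3 S319
G1 X189.468 Y187.023 F3319
G1 X187.357 Y145.257 F3319
G1 X64.835 Y34.612 F3319
M5
G0 X17.386 Y203.321
M3 S793
G1 X121.123 Y151.778 F935
M5
G0 X85.735 Y175.856
M3 S793
G1 X102.207 Y175.856 F935
G1 X102.207 Y103.485 F935
G1 X85.735 Y103.485 F935
G1 X85.735 Y175.856 F935
M5
G0 X52.093 Y162.330
M3 S793
G1 X37.610 Y182.966 F935
G1 X208.668 Y47.132 F935
G1 X73.049 Y172.668 F935
G1 X115.199 Y89.200 F935
G1 X40.875 Y213.775 F935
M5
G0 X0.000 Y0.000

Since the viewBox matches the mm dimensions, user units are millimetres directly. The only transform is the Y-flip y_m = 226.458 − y_svg.

Shape 1 is a quadratic bezier drawn with `<path>`. Its stroke #ff8800 means engrave at S319, F3319. After flipping Y the toolpath is (149.700,132.069) → (154.183,124.305) → (157.723,118.439) → (160.322,114.473) → (161.977,112.405) → (162.691,112.237).

Shape 2 is a open polyline drawn with `<polyline>`. Its stroke #ff8800 means engrave at S319, F3319. After flipping Y the toolpath is (176.761,107.842) → (189.468,187.023) → (187.357,145.257) → (64.835,34.612).

Shape 3 is a line segment drawn with `<polyline>`. Its stroke #ff0000 means cut at S793, F935. After flipping Y the toolpath is (17.386,203.321) → (121.123,151.778).

Shape 4 is a rectangle drawn with `<rect>`. Its stroke #ff0000 means cut at S793, F935. After flipping Y the toolpath is (85.735,175.856) → (102.207,175.856) → (102.207,103.485) → (85.735,103.485) → (85.735,175.856), returning to the start.

Shape 5 is a open polyline drawn with `<path>`. Its stroke #ff0000 means cut at S793, F935. After flipping Y the toolpath is (52.093,162.330) → (37.610,182.966) → (208.668,47.132) → (73.049,172.668) → (115.199,89.200) → (40.875,213.775).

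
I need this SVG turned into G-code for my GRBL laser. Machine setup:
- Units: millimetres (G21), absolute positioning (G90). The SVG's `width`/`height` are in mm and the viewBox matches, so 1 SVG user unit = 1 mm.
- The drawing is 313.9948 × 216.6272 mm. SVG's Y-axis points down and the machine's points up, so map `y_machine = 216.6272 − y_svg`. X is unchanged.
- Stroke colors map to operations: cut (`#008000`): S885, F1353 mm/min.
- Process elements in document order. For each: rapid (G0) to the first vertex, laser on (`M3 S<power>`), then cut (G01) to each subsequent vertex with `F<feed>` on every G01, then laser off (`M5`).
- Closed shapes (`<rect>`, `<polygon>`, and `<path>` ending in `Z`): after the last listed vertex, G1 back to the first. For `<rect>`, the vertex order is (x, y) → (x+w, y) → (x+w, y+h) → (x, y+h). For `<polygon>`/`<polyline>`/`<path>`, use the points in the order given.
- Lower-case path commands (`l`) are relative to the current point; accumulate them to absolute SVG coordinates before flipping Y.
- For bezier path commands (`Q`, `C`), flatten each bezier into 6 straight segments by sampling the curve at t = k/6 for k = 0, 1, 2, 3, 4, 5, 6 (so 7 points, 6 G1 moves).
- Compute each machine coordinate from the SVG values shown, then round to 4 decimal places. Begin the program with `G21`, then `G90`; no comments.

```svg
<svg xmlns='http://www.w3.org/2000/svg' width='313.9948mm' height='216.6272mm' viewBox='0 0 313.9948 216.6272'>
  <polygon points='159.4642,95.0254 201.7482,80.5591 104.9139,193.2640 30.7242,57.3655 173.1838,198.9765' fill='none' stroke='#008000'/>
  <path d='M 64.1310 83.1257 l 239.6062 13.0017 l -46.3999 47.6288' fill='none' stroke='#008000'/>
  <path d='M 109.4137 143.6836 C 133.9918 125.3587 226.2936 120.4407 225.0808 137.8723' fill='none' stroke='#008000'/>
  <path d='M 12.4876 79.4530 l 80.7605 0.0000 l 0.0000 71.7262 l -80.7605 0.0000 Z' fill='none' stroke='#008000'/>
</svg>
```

Since the viewBox matches the mm dimensions, user units are millimetres directly. The only transform is the Y-flip y_m = 216.6272 − y_svg.

Shape 1 is a closed polygon drawn with `<polygon>`. Its stroke #008000 means cut at S885, F1353. After flipping Y the toolpath is (159.4642,121.6018) → (201.7482,136.0681) → (104.9139,23.3632) → (30.7242,159.2617) → (173.1838,17.6507) → (159.4642,121.6018), returning to the start.

Shape 2 is a open polyline drawn with `<path>`. Its stroke #008000 means cut at S885, F1353. After flipping Y the toolpath is (64.1310,133.5015) → (303.7372,120.4998) → (257.3373,72.8710).

Shape 3 is a cubic bezier drawn with `<path>`. Its stroke #008000 means cut at S885, F1353. After flipping Y the toolpath is (109.4137,72.9436) → (126.5999,80.9474) → (150.5946,86.4683) → (176.9188,89.2579) → (201.0939,89.0678) → (218.6408,85.6496) → (225.0808,78.7549).

Shape 4 is a rectangle drawn with `<path>`. Its stroke #008000 means cut at S885, F1353. After flipping Y the toolpath is (12.4876,137.1742) → (93.2481,137.1742) → (93.2481,65.4480) → (12.4876,65.4480) → (12.4876,137.1742), returning to the start.

G21
G90
G0 X159.4642 Y121.6018
M3 S885
G01 X201.7482 Y136.0681 F1353
G01 X104.9139 Y23.3632 F1353
G01 X30.7242 Y159.2617 F1353
G01 X173.1838 Y17.6507 F1353
G01 X159.4642 Y121.6018 F1353
M5
G0 X64.1310 Y133.5015
M3 S885
G01 X303.7372 Y120.4998 F1353
G01 X257.3373 Y72.8710 F1353
M5
G0 X109.4137 Y72.9436
M3 S885
G01 X126.5999 Y80.9474 F1353
G01 X150.5946 Y86.4683 F1353
G01 X176.9188 Y89.2579 F1353
G01 X201.0939 Y89.0678 F1353
G01 X218.6408 Y85.6496 F1353
G01 X225.0808 Y78.7549 F1353
M5
G0 X12.4876 Y137.1742
M3 S885
G01 X93.2481 Y137.1742 F1353
G01 X93.2481 Y65.4480 F1353
G01 X12.4876 Y65.4480 F1353
G01 X12.4876 Y137.1742 F1353
M5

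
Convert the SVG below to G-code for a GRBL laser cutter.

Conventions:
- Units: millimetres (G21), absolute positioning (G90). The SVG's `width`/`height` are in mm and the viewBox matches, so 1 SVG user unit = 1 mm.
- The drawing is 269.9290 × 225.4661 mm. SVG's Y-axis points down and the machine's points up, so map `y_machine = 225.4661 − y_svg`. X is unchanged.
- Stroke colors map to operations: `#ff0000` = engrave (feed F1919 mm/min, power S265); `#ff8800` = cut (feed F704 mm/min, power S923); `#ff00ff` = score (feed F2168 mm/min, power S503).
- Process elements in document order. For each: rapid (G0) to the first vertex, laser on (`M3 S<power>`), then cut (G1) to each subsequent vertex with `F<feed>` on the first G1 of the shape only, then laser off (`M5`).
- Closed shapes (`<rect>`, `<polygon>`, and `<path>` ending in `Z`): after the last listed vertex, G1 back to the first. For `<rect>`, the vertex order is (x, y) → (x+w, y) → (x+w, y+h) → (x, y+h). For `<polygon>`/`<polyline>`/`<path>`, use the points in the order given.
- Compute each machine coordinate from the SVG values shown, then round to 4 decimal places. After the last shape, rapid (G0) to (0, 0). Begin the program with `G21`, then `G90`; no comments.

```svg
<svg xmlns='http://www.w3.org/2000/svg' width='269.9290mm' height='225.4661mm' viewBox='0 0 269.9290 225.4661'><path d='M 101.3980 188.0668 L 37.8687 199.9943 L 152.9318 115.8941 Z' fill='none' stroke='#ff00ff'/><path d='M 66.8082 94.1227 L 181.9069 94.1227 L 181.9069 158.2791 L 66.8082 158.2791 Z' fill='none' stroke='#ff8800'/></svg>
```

G21
G90
G0 X101.3980 Y37.3993
M3 S503
G1 X37.8687 Y25.4718 F2168
G1 X152.9318 Y109.5720
G1 X101.3980 Y37.3993
M5
G0 X66.8082 Y131.3434
M3 S923
G1 X181.9069 Y131.3434 F704
G1 X181.9069 Y67.1870
G1 X66.8082 Y67.1870
G1 X66.8082 Y131.3434
M5
G0 X0.0000 Y0.0000

1 u = 1 mm; y_m = 225.4661 − y.

[1] `<path>` closed polygon, #ff00ff→score S503 F2168: (101.3980,37.3993) → (37.8687,25.4718) → (152.9318,109.5720) → (101.3980,37.3993) (closed)

[2] `<path>` rectangle, #ff8800→cut S923 F704: (66.8082,131.3434) → (181.9069,131.3434) → (181.9069,67.1870) → (66.8082,67.1870) → (66.8082,131.3434) (closed)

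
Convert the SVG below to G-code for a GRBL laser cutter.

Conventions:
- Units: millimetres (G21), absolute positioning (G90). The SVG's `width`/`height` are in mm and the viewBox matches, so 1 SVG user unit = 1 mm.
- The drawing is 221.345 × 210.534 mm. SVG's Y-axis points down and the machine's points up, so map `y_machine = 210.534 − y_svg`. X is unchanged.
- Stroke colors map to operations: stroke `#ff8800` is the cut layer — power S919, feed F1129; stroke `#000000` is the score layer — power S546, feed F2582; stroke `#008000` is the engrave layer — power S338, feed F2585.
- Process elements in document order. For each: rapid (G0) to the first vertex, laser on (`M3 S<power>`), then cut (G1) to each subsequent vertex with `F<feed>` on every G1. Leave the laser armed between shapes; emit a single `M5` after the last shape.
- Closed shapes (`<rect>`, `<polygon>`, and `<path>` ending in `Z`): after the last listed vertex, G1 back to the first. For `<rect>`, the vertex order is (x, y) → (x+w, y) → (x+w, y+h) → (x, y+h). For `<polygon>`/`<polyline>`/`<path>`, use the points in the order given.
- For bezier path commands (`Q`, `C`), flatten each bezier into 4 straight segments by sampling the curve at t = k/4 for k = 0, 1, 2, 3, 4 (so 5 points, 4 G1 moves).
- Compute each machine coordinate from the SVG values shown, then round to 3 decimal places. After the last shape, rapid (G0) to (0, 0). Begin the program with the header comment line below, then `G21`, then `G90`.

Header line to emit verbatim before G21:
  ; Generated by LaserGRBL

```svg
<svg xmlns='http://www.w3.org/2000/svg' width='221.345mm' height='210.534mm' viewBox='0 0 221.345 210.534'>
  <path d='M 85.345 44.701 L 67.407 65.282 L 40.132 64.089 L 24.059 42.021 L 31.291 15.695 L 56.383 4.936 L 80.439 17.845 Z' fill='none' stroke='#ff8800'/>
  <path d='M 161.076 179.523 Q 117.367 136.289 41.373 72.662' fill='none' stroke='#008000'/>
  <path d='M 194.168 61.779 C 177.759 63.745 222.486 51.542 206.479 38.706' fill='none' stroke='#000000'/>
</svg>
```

1 u = 1 mm; y_m = 210.534 − y.

[1] `<path>` regular polygon, #ff8800→cut S919 F1129: (85.345,165.833) → (67.407,145.252) → (40.132,146.445) → (24.059,168.513) → (31.291,194.839) → (56.383,205.598) → (80.439,192.689) → (85.345,165.833) (closed)

[2] `<path>` quadratic bezier, #008000→engrave S338 F2585: (161.076,31.011) → (137.204,53.903) → (109.296,79.343) → (77.352,107.333) → (41.373,137.872)

[3] `<path>` cubic bezier, #000000→score S546 F2582: (194.168,148.755) → (191.420,149.726) → (200.173,154.741) → (209.001,162.531) → (206.479,171.828)

; Generated by LaserGRBL
G21
G90
G0 X85.345 Y165.833
M3 S919
G1 X67.407 Y145.252 F1129
G1 X40.132 Y146.445 F1129
G1 X24.059 Y168.513 F1129
G1 X31.291 Y194.839 F1129
G1 X56.383 Y205.598 F1129
G1 X80.439 Y192.689 F1129
G1 X85.345 Y165.833 F1129
G0 X161.076 Y31.011
M3 S338
G1 X137.204 Y53.903 F2585
G1 X109.296 Y79.343 F2585
G1 X77.352 Y107.333 F2585
G1 X41.373 Y137.872 F2585
G0 X194.168 Y148.755
M3 S546
G1 X191.420 Y149.726 F2582
G1 X200.173 Y154.741 F2582
G1 X209.001 Y162.531 F2582
G1 X206.479 Y171.828 F2582
M5
G0 X0.000 Y0.000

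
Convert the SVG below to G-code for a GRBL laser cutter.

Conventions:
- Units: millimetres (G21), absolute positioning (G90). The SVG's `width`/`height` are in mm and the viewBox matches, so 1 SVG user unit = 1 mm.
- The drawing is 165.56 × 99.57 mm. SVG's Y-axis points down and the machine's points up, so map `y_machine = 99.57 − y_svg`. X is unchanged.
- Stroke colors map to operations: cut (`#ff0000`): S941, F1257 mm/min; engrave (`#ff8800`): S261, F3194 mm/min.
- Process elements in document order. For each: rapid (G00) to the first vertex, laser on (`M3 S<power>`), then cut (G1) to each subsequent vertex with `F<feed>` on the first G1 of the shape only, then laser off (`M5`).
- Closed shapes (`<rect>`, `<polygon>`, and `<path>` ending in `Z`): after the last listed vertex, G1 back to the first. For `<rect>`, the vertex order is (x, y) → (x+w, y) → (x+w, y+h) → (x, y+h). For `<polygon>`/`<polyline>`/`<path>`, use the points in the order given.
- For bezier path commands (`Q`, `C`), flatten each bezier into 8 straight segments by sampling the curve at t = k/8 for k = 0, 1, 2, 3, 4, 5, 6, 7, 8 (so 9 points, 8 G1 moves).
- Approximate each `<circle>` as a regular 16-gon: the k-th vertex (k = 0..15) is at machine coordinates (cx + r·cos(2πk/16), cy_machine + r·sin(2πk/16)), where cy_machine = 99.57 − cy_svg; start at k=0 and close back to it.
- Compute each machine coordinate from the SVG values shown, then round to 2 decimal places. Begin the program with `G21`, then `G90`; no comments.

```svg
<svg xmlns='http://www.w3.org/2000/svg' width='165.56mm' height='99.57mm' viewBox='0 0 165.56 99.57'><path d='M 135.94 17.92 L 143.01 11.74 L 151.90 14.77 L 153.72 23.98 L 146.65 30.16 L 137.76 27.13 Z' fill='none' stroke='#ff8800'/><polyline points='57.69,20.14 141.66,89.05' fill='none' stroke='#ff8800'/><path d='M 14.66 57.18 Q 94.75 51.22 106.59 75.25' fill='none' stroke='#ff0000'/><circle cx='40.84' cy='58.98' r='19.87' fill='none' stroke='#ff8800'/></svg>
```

G21
G90
G00 X135.94 Y81.65
M3 S261
G1 X143.01 Y87.83 F3194
G1 X151.90 Y84.80
G1 X153.72 Y75.59
G1 X146.65 Y69.41
G1 X137.76 Y72.44
G1 X135.94 Y81.65
M5
G00 X57.69 Y79.43
M3 S261
G1 X141.66 Y10.52 F3194
M5
G00 X14.66 Y42.39
M3 S941
G1 X33.62 Y43.41 F1257
G1 X50.44 Y43.50
G1 X65.13 Y42.64
G1 X77.69 Y40.85
G1 X88.11 Y38.13
G1 X96.40 Y34.46
G1 X102.56 Y29.86
G1 X106.59 Y24.32
M5
G00 X60.71 Y40.59
M3 S261
G1 X59.20 Y48.19 F3194
G1 X54.89 Y54.64
G1 X48.44 Y58.95
G1 X40.84 Y60.46
G1 X33.24 Y58.95
G1 X26.79 Y54.64
G1 X22.48 Y48.19
G1 X20.97 Y40.59
G1 X22.48 Y32.99
G1 X26.79 Y26.54
G1 X33.24 Y22.23
G1 X40.84 Y20.72
G1 X48.44 Y22.23
G1 X54.89 Y26.54
G1 X59.20 Y32.99
G1 X60.71 Y40.59
M5

viewBox `0 0 165.56 99.57` with mm width/height → 1 unit = 1 mm. Flip: y_m = 99.57 − y_svg.

**Shape 1** — `<path>` regular polygon, stroke `#ff8800` → engrave (S261, F3194). Machine vertices: (135.94,81.65) → (143.01,87.83) → (151.90,84.80) → (153.72,75.59) → (146.65,69.41) → (137.76,72.44) → (135.94,81.65). Closed: final G1 returns to the first vertex.

**Shape 2** — `<polyline>` line segment, stroke `#ff8800` → engrave (S261, F3194). Machine vertices: (57.69,79.43) → (141.66,10.52). Open path.

**Shape 3** — `<path>` quadratic bezier, stroke `#ff0000` → cut (S941, F1257). Control points (SVG): P0=(14.66,57.18), P1=(94.75,51.22), P2=(106.59,75.25); sampled at t=k/8. Machine vertices: (14.66,42.39) → (33.62,43.41) → (50.44,43.50) → (65.13,42.64) → (77.69,40.85) → (88.11,38.13) → (96.40,34.46) → (102.56,29.86) → (106.59,24.32). Open path.

**Shape 4** — `<circle>` circle, stroke `#ff8800` → engrave (S261, F3194). Machine vertices: (60.71,40.59) → (59.20,48.19) → (54.89,54.64) → (48.44,58.95) → (40.84,60.46) → (33.24,58.95) → (26.79,54.64) → (22.48,48.19) → (20.97,40.59) → (22.48,32.99) → (26.79,26.54) → (33.24,22.23) → (40.84,20.72) → (48.44,22.23) → (54.89,26.54) → (59.20,32.99) → (60.71,40.59). Closed: final G1 returns to the first vertex.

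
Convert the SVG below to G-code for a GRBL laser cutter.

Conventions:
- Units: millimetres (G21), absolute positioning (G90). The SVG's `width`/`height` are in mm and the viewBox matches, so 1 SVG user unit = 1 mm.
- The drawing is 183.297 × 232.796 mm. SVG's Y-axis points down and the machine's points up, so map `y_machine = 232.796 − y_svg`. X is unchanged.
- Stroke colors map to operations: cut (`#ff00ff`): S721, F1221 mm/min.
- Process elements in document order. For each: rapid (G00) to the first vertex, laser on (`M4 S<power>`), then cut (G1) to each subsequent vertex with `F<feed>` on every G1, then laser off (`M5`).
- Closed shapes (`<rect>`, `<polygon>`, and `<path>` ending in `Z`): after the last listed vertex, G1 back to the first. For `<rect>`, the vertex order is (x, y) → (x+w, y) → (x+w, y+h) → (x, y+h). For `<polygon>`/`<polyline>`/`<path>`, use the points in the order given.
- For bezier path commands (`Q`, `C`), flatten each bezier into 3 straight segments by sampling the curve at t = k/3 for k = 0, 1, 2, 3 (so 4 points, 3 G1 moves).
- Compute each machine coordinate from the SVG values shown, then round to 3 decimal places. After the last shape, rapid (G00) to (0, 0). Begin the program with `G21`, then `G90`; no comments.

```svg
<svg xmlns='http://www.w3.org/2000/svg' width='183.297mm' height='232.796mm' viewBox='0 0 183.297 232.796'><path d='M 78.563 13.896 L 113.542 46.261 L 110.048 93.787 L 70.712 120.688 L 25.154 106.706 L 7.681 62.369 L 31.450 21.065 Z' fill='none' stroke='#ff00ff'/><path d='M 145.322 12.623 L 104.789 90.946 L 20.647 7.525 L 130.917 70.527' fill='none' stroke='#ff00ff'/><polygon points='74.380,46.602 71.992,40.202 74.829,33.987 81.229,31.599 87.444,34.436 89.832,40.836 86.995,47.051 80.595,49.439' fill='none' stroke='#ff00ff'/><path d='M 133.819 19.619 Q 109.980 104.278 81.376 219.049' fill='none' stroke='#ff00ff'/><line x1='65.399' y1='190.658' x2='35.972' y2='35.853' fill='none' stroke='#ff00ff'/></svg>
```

1 u = 1 mm; y_m = 232.796 − y.

[1] `<path>` regular polygon, #ff00ff→cut S721 F1221: (78.563,218.900) → (113.542,186.535) → (110.048,139.009) → (70.712,112.108) → (25.154,126.090) → (7.681,170.427) → (31.450,211.731) → (78.563,218.900) (closed)

[2] `<path>` open polyline, #ff00ff→cut S721 F1221: (145.322,220.173) → (104.789,141.850) → (20.647,225.271) → (130.917,162.269)

[3] `<polygon>` regular polygon, #ff00ff→cut S721 F1221: (74.380,186.194) → (71.992,192.594) → (74.829,198.809) → (81.229,201.197) → (87.444,198.360) → (89.832,191.960) → (86.995,185.745) → (80.595,183.357) → (74.380,186.194) (closed)

[4] `<path>` quadratic bezier, #ff00ff→cut S721 F1221: (133.819,213.177) → (117.397,153.392) → (99.916,86.915) → (81.376,13.747)

[5] `<line>` line segment, #ff00ff→cut S721 F1221: (65.399,42.138) → (35.972,196.943)

G21
G90
G00 X78.563 Y218.900
M4 S721
G1 X113.542 Y186.535 F1221
G1 X110.048 Y139.009 F1221
G1 X70.712 Y112.108 F1221
G1 X25.154 Y126.090 F1221
G1 X7.681 Y170.427 F1221
G1 X31.450 Y211.731 F1221
G1 X78.563 Y218.900 F1221
M5
G00 X145.322 Y220.173
M4 S721
G1 X104.789 Y141.850 F1221
G1 X20.647 Y225.271 F1221
G1 X130.917 Y162.269 F1221
M5
G00 X74.380 Y186.194
M4 S721
G1 X71.992 Y192.594 F1221
G1 X74.829 Y198.809 F1221
G1 X81.229 Y201.197 F1221
G1 X87.444 Y198.360 F1221
G1 X89.832 Y191.960 F1221
G1 X86.995 Y185.745 F1221
G1 X80.595 Y183.357 F1221
G1 X74.380 Y186.194 F1221
M5
G00 X133.819 Y213.177
M4 S721
G1 X117.397 Y153.392 F1221
G1 X99.916 Y86.915 F1221
G1 X81.376 Y13.747 F1221
M5
G00 X65.399 Y42.138
M4 S721
G1 X35.972 Y196.943 F1221
M5
G00 X0.000 Y0.000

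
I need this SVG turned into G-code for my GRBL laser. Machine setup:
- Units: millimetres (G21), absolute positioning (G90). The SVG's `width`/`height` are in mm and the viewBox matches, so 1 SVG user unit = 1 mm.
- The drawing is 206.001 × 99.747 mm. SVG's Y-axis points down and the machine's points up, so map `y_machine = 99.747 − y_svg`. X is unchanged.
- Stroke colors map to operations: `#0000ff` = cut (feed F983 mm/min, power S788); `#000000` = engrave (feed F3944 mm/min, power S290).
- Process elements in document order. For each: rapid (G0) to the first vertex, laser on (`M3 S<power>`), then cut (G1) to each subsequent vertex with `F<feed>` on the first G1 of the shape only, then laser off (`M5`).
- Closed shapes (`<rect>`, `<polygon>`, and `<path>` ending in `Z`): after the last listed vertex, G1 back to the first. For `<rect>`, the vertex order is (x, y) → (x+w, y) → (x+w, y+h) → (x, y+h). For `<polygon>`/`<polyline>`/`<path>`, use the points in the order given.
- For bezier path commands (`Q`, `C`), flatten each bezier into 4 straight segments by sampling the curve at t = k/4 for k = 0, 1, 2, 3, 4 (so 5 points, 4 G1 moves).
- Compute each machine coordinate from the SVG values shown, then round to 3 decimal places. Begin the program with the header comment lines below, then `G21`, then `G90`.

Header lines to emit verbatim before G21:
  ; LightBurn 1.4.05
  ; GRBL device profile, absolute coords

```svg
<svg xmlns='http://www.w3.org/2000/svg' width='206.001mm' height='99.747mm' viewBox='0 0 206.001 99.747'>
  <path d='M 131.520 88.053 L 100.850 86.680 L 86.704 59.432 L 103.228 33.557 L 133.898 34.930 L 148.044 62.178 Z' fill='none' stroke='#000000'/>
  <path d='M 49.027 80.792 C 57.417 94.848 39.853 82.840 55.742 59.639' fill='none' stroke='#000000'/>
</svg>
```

Since the viewBox matches the mm dimensions, user units are millimetres directly. The only transform is the Y-flip y_m = 99.747 − y_svg.

Shape 1 is a regular polygon drawn with `<path>`. Its stroke #000000 means engrave at S290, F3944. After flipping Y the toolpath is (131.520,11.694) → (100.850,13.067) → (86.704,40.315) → (103.228,66.190) → (133.898,64.817) → (148.044,37.569) → (131.520,11.694), returning to the start.

Shape 2 is a cubic bezier drawn with `<path>`. Its stroke #000000 means engrave at S290, F3944. After flipping Y the toolpath is (49.027,18.955) → (51.381,13.068) → (49.572,15.560) → (49.169,25.038) → (55.742,40.108).

; LightBurn 1.4.05
; GRBL device profile, absolute coords
G21
G90
G0 X131.520 Y11.694
M3 S290
G1 X100.850 Y13.067 F3944
G1 X86.704 Y40.315
G1 X103.228 Y66.190
G1 X133.898 Y64.817
G1 X148.044 Y37.569
G1 X131.520 Y11.694
M5
G0 X49.027 Y18.955
M3 S290
G1 X51.381 Y13.068 F3944
G1 X49.572 Y15.560
G1 X49.169 Y25.038
G1 X55.742 Y40.108
M5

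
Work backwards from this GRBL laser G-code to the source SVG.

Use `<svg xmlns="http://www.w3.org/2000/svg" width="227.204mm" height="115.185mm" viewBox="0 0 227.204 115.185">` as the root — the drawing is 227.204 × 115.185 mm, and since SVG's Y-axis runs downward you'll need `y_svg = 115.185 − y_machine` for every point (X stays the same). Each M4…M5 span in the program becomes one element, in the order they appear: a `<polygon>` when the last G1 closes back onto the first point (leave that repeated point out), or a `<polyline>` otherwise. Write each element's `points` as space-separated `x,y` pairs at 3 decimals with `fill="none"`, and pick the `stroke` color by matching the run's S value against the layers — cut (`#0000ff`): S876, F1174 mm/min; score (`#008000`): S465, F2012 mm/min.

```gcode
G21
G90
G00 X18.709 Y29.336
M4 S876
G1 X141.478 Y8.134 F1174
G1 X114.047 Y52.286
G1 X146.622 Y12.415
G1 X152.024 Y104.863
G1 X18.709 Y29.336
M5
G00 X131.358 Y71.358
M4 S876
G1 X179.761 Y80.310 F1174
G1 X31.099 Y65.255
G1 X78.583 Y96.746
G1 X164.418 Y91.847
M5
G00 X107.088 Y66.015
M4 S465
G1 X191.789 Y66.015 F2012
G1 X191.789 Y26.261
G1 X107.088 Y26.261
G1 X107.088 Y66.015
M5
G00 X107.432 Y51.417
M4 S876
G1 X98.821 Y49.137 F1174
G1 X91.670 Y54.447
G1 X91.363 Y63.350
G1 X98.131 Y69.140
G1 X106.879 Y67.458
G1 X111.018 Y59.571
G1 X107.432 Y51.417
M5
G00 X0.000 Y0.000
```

Each laser-on run becomes one SVG element. Flip Y back into SVG space with y_svg = 115.185 − y_machine.

Run 1: power S876 maps to stroke `#0000ff` (cut). The run returns to its start, so emit a `<polygon>` with points (Y-flipped): 18.709,85.849 141.478,107.051 114.047,62.899 146.622,102.770 152.024,10.322.

Run 2: power S876 maps to stroke `#0000ff` (cut). The run is open, so emit a `<polyline>` with points (Y-flipped): 131.358,43.827 179.761,34.875 31.099,49.930 78.583,18.439 164.418,23.338.

Run 3: power S465 maps to stroke `#008000` (score). The run returns to its start, so emit a `<polygon>` with points (Y-flipped): 107.088,49.170 191.789,49.170 191.789,88.924 107.088,88.924.

Run 4: power S876 maps to stroke `#0000ff` (cut). The run returns to its start, so emit a `<polygon>` with points (Y-flipped): 107.432,63.768 98.821,66.048 91.670,60.738 91.363,51.835 98.131,46.045 106.879,47.727 111.018,55.614.

<svg xmlns="http://www.w3.org/2000/svg" width="227.204mm" height="115.185mm" viewBox="0 0 227.204 115.185">
  <polygon points="18.709,85.849 141.478,107.051 114.047,62.899 146.622,102.770 152.024,10.322" fill="none" stroke="#0000ff"/>
  <polyline points="131.358,43.827 179.761,34.875 31.099,49.930 78.583,18.439 164.418,23.338" fill="none" stroke="#0000ff"/>
  <polygon points="107.088,49.170 191.789,49.170 191.789,88.924 107.088,88.924" fill="none" stroke="#008000"/>
  <polygon points="107.432,63.768 98.821,66.048 91.670,60.738 91.363,51.835 98.131,46.045 106.879,47.727 111.018,55.614" fill="none" stroke="#0000ff"/>
</svg>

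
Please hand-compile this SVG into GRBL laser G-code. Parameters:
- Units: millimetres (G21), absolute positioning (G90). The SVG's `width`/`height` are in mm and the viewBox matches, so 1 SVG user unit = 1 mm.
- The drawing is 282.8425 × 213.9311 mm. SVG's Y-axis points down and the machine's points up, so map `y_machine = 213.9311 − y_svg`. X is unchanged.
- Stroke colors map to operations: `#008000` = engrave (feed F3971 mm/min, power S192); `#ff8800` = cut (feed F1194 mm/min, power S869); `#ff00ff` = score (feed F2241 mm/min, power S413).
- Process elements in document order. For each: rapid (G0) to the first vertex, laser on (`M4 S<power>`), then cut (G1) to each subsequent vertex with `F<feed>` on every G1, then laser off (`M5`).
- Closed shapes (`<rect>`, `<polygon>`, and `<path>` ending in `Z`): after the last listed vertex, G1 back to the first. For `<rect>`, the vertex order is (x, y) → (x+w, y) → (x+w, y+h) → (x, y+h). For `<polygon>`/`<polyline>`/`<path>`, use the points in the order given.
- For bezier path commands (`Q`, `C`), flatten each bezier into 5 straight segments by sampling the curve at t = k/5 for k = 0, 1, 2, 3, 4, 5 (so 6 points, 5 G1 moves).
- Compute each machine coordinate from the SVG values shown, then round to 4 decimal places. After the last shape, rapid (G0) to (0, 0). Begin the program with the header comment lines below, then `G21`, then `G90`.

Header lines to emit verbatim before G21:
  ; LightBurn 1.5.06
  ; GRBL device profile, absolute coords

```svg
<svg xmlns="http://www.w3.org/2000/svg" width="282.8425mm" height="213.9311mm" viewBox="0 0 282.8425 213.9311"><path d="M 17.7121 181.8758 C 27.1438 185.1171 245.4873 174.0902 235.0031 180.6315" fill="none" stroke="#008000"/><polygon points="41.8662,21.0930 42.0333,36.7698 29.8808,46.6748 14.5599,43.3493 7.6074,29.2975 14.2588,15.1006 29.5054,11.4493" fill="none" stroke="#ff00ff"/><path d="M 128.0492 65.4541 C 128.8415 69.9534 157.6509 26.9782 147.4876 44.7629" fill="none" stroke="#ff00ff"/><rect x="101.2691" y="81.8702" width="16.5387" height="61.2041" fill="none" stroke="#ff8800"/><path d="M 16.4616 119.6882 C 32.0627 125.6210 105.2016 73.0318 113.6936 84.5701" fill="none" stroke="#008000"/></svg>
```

; LightBurn 1.5.06
; GRBL device profile, absolute coords
G21
G90
G0 X17.7121 Y32.0553
M4 S192
G1 X44.9386 Y31.5680 F3971
G1 X101.2925 Y32.9769 F3971
G1 X165.7622 Y34.7540 F3971
G1 X217.3362 Y35.3709 F3971
G1 X235.0031 Y33.2996 F3971
M5
G0 X41.8662 Y192.8381
M4 S413
G1 X42.0333 Y177.1613 F2241
G1 X29.8808 Y167.2563 F2241
G1 X14.5599 Y170.5818 F2241
G1 X7.6074 Y184.6336 F2241
G1 X14.2588 Y198.8305 F2241
G1 X29.5054 Y202.4818 F2241
G1 X41.8662 Y192.8381 F2241
M5
G0 X128.0492 Y148.4770
M4 S413
G1 X131.3507 Y150.6085 F2241
G1 X138.1608 Y158.9386 F2241
G1 X145.2640 Y168.2721 F2241
G1 X149.4448 Y173.4137 F2241
G1 X147.4876 Y169.1682 F2241
M5
G0 X101.2691 Y132.0609
M4 S869
G1 X117.8078 Y132.0609 F1194
G1 X117.8078 Y70.8568 F1194
G1 X101.2691 Y70.8568 F1194
G1 X101.2691 Y132.0609 F1194
M5
G0 X16.4616 Y94.2429
M4 S192
G1 X31.7493 Y96.7247 F3971
G1 X54.9812 Y107.3645 F3971
G1 X80.2925 Y120.2753 F3971
G1 X101.8182 Y129.5699 F3971
G1 X113.6936 Y129.3610 F3971
M5
G0 X0.0000 Y0.0000

1 u = 1 mm; y_m = 213.9311 − y.

[1] `<path>` cubic bezier, #008000→engrave S192 F3971: (17.7121,32.0553) → (44.9386,31.5680) → (101.2925,32.9769) → (165.7622,34.7540) → (217.3362,35.3709) → (235.0031,33.2996)

[2] `<polygon>` regular polygon, #ff00ff→score S413 F2241: (41.8662,192.8381) → (42.0333,177.1613) → (29.8808,167.2563) → (14.5599,170.5818) → (7.6074,184.6336) → (14.2588,198.8305) → (29.5054,202.4818) → (41.8662,192.8381) (closed)

[3] `<path>` cubic bezier, #ff00ff→score S413 F2241: (128.0492,148.4770) → (131.3507,150.6085) → (138.1608,158.9386) → (145.2640,168.2721) → (149.4448,173.4137) → (147.4876,169.1682)

[4] `<rect>` rectangle, #ff8800→cut S869 F1194: (101.2691,132.0609) → (117.8078,132.0609) → (117.8078,70.8568) → (101.2691,70.8568) → (101.2691,132.0609) (closed)

[5] `<path>` cubic bezier, #008000→engrave S192 F3971: (16.4616,94.2429) → (31.7493,96.7247) → (54.9812,107.3645) → (80.2925,120.2753) → (101.8182,129.5699) → (113.6936,129.3610)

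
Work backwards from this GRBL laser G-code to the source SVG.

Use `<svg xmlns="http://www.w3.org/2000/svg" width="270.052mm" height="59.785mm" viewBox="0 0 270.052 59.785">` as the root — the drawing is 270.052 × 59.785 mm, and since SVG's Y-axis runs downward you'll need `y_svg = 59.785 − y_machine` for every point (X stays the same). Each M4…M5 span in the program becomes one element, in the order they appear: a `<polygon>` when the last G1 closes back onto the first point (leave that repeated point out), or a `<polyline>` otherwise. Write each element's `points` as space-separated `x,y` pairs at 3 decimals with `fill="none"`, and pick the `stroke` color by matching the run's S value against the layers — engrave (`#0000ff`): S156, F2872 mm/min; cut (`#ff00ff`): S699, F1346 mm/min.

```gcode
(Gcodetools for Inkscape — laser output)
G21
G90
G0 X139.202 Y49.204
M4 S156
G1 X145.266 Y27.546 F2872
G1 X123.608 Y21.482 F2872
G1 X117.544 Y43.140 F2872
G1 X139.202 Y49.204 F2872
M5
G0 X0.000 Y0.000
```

<svg xmlns="http://www.w3.org/2000/svg" width="270.052mm" height="59.785mm" viewBox="0 0 270.052 59.785">
  <polygon points="139.202,10.581 145.266,32.239 123.608,38.303 117.544,16.645" fill="none" stroke="#0000ff"/>
</svg>

Machine Y-up, SVG Y-down with viewBox height 59.785, so y_svg = 59.785 − y_machine; X carries over. Every run uses S156, so all elements get stroke `#0000ff` (engrave).

Run 1: The run returns to its start, so emit a `<polygon>` with points (Y-flipped): 139.202,10.581 145.266,32.239 123.608,38.303 117.544,16.645.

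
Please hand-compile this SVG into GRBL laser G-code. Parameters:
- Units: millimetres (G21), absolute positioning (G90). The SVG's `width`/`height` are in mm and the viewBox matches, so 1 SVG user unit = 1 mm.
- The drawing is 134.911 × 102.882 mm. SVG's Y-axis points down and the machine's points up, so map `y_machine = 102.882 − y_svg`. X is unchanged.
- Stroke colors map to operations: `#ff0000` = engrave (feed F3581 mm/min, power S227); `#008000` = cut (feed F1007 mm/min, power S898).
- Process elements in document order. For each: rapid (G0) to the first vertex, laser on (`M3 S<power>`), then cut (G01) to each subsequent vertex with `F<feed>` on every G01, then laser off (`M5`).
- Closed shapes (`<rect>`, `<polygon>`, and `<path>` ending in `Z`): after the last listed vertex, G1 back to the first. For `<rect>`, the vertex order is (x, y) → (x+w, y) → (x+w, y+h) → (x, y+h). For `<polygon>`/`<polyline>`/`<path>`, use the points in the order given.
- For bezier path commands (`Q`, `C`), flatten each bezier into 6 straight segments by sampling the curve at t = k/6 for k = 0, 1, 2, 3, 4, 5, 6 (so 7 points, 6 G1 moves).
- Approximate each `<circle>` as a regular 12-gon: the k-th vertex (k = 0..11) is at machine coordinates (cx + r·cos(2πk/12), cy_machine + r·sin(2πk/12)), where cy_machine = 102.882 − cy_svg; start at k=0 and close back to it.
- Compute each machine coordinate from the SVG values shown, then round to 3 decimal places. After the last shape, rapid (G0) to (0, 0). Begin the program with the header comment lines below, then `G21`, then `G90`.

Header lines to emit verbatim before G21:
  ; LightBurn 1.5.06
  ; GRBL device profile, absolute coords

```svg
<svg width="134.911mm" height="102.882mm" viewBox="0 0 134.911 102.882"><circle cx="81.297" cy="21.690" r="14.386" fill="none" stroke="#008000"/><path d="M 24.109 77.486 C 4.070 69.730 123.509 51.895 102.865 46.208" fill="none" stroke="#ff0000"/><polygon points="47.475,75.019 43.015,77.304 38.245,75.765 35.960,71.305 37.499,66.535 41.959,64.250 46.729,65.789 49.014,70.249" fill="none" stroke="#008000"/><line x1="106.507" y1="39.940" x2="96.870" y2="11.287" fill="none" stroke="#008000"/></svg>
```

Since the viewBox matches the mm dimensions, user units are millimetres directly. The only transform is the Y-flip y_m = 102.882 − y_svg.

Shape 1 is a circle drawn with `<circle>`. Its stroke #008000 means cut at S898, F1007. After flipping Y the toolpath is (95.683,81.192) → (93.756,88.385) → (88.490,93.651) → (81.297,95.578) → (74.104,93.651) → (68.838,88.385) → (66.911,81.192) → (68.838,73.999) → (74.104,68.733) → (81.297,66.806) → (88.490,68.733) → (93.756,73.999) → (95.683,81.192), returning to the start.

Shape 2 is a cubic bezier drawn with `<path>`. Its stroke #ff0000 means engrave at S227, F3581. After flipping Y the toolpath is (24.109,25.396) → (24.418,30.011) → (40.209,35.688) → (63.714,41.811) → (87.169,47.761) → (102.808,52.921) → (102.865,56.674).

Shape 3 is a regular polygon drawn with `<polygon>`. Its stroke #008000 means cut at S898, F1007. After flipping Y the toolpath is (47.475,27.863) → (43.015,25.578) → (38.245,27.117) → (35.960,31.577) → (37.499,36.347) → (41.959,38.632) → (46.729,37.093) → (49.014,32.633) → (47.475,27.863), returning to the start.

Shape 4 is a line segment drawn with `<line>`. Its stroke #008000 means cut at S898, F1007. After flipping Y the toolpath is (106.507,62.942) → (96.870,91.595).

; LightBurn 1.5.06
; GRBL device profile, absolute coords
G21
G90
G0 X95.683 Y81.192
M3 S898
G01 X93.756 Y88.385 F1007
G01 X88.490 Y93.651 F1007
G01 X81.297 Y95.578 F1007
G01 X74.104 Y93.651 F1007
G01 X68.838 Y88.385 F1007
G01 X66.911 Y81.192 F1007
G01 X68.838 Y73.999 F1007
G01 X74.104 Y68.733 F1007
G01 X81.297 Y66.806 F1007
G01 X88.490 Y68.733 F1007
G01 X93.756 Y73.999 F1007
G01 X95.683 Y81.192 F1007
M5
G0 X24.109 Y25.396
M3 S227
G01 X24.418 Y30.011 F3581
G01 X40.209 Y35.688 F3581
G01 X63.714 Y41.811 F3581
G01 X87.169 Y47.761 F3581
G01 X102.808 Y52.921 F3581
G01 X102.865 Y56.674 F3581
M5
G0 X47.475 Y27.863
M3 S898
G01 X43.015 Y25.578 F1007
G01 X38.245 Y27.117 F1007
G01 X35.960 Y31.577 F1007
G01 X37.499 Y36.347 F1007
G01 X41.959 Y38.632 F1007
G01 X46.729 Y37.093 F1007
G01 X49.014 Y32.633 F1007
G01 X47.475 Y27.863 F1007
M5
G0 X106.507 Y62.942
M3 S898
G01 X96.870 Y91.595 F1007
M5
G0 X0.000 Y0.000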